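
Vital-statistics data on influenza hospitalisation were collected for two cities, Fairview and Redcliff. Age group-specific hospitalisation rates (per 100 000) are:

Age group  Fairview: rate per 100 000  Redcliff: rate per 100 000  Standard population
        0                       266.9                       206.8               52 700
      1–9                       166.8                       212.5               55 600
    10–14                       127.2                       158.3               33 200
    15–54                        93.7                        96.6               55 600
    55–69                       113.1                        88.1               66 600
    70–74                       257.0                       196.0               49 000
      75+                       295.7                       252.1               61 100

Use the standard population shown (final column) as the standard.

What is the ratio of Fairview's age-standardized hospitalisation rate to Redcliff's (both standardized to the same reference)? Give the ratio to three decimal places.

1.105

Standard total = 373 800; weights = 0.1410, 0.1487, 0.0888, 0.1487, 0.1782, 0.1311, 0.1635.
Fairview: 0.1410×266.9 + 0.1487×166.8 + 0.0888×127.2 + 0.1487×93.7 + 0.1782×113.1 + 0.1311×257.0 + 0.1635×295.7 = 189.8480 per 100 000.
Redcliff: 0.1410×206.8 + 0.1487×212.5 + 0.0888×158.3 + 0.1487×96.6 + 0.1782×88.1 + 0.1311×196.0 + 0.1635×252.1 = 171.7888 per 100 000.
Ratio = 189.8480 ÷ 171.7888 = 1.10512.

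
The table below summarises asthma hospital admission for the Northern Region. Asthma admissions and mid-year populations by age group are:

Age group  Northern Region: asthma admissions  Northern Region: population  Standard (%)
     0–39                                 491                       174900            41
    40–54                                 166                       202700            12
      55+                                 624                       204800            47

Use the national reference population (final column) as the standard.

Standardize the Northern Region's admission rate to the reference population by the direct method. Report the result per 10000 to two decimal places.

Age-specific rates per 10000 for the Northern Region: 28.07, 8.19, 30.47.
Standard weights: 0.41, 0.12, 0.47.
Standardized rate: 0.4100×28.07 + 0.1200×8.19 + 0.4700×30.47 = 26.8131 per 10000.

26.81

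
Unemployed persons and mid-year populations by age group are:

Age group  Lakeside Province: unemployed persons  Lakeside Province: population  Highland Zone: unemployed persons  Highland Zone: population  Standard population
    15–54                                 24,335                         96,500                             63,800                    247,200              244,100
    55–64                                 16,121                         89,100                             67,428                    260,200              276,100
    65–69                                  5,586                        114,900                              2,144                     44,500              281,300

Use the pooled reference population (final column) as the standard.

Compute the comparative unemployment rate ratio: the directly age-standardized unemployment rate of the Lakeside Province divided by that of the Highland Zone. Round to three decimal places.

0.845

Age-specific rates per 1,000 for the Lakeside Province: 252.176, 180.932, 48.616.
For the Highland Zone: 258.091, 259.139, 48.180.
Standard total = 801,500; weights = 0.3046, 0.3445, 0.3510.
The Lakeside Province: 0.3046×252.176 + 0.3445×180.932 + 0.3510×48.616 = 156.1911 per 1,000.
The Highland Zone: 0.3046×258.091 + 0.3445×259.139 + 0.3510×48.180 = 184.7800 per 1,000.
Ratio = 156.1911 ÷ 184.7800 = 0.84528.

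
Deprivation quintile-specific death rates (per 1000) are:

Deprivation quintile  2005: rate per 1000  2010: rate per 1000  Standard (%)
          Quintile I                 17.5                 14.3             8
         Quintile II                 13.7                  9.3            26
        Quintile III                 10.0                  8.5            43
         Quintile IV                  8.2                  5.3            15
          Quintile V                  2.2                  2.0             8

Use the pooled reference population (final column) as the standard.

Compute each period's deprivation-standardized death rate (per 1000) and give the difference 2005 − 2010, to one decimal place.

Standard weights: 0.08, 0.26, 0.43, 0.15, 0.08.
2005: 0.0800×17.5 + 0.2600×13.7 + 0.4300×10.0 + 0.1500×8.2 + 0.0800×2.2 = 10.6680 per 1000.
2010: 0.0800×14.3 + 0.2600×9.3 + 0.4300×8.5 + 0.1500×5.3 + 0.0800×2.0 = 8.1720 per 1000.
Difference = 10.6680 − 8.1720 = 2.4960.

2.5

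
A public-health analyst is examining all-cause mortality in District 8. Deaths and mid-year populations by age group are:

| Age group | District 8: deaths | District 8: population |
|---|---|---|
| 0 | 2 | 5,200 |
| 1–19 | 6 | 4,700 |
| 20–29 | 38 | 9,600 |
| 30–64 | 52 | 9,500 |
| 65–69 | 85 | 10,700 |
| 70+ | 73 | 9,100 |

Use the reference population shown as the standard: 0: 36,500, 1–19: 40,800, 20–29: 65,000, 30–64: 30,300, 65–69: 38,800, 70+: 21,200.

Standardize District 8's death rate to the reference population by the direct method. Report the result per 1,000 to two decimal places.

Age-specific rates per 1,000 for District 8: 0.385, 1.277, 3.958, 5.474, 7.944, 8.022.
Standard total = 232,600; weights = 0.1569, 0.1754, 0.2794, 0.1303, 0.1668, 0.0911.
Standardized rate: 0.1569×0.385 + 0.1754×1.277 + 0.2794×3.958 + 0.1303×5.474 + 0.1668×7.944 + 0.0911×8.022 = 4.1598 per 1,000.

4.16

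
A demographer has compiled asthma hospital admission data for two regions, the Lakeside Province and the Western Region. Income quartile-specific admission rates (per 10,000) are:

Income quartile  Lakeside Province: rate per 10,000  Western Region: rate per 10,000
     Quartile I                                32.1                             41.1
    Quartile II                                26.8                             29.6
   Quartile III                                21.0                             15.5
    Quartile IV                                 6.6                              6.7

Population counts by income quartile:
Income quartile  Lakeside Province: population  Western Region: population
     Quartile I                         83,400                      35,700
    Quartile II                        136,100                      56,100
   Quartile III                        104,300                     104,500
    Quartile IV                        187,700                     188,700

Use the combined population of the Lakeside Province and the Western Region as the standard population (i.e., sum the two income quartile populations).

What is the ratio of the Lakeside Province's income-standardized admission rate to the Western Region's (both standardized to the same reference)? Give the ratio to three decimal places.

0.969

Combined standard total = 896,500; weights = 0.1328, 0.2144, 0.2329, 0.4199.
The Lakeside Province: 0.1328×32.1 + 0.2144×26.8 + 0.2329×21.0 + 0.4199×6.6 = 17.6722 per 10,000.
The Western Region: 0.1328×41.1 + 0.2144×29.6 + 0.2329×15.5 + 0.4199×6.7 = 18.2291 per 10,000.
Ratio = 17.6722 ÷ 18.2291 = 0.96945.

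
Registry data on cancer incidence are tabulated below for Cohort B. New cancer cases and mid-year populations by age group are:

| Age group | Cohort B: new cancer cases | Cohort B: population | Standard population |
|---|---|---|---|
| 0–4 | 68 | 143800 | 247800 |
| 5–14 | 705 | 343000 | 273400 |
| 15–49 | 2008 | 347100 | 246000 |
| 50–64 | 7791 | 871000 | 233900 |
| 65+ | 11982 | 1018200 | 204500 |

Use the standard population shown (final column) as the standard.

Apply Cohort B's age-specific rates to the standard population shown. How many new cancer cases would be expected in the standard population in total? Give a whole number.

6601

Age-specific rates per 100000 for Cohort B: 47.29, 205.54, 578.51, 894.49, 1176.78.
Expected new cancer cases = Σ (standard pop × age-specific rate ÷ 100000)
= 247800×47.29/100000 + 273400×205.54/100000 + 246000×578.51/100000 + 233900×894.49/100000 + 204500×1176.78/100000
= 117.18 + 561.94 + 1423.13 + 2092.21 + 2406.52 = 6600.98.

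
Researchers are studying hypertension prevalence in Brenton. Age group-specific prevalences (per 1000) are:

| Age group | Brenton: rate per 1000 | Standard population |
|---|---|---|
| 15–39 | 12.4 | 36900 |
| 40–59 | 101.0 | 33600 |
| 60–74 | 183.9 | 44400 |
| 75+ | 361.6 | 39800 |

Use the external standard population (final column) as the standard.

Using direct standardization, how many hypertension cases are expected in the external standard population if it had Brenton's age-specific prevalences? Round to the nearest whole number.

26408

Expected hypertension cases = Σ (standard pop × age-specific rate ÷ 1000)
= 36900×12.4/1000 + 33600×101.0/1000 + 44400×183.9/1000 + 39800×361.6/1000
= 457.56 + 3393.60 + 8165.16 + 14391.68 = 26408.00.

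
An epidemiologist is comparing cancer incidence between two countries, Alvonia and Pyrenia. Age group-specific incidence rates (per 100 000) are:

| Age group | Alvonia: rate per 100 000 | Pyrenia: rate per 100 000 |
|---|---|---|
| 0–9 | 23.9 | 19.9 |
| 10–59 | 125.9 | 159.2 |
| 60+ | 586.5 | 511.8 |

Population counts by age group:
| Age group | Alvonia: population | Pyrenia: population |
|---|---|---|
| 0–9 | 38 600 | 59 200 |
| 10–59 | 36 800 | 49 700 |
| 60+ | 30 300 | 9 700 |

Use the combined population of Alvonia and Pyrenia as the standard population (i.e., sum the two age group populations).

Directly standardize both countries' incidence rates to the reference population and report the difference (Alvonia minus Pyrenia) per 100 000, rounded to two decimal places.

2.22

Combined standard total = 224 300; weights = 0.4360, 0.3856, 0.1783.
Alvonia: 0.4360×23.9 + 0.3856×125.9 + 0.1783×586.5 = 163.5656 per 100 000.
Pyrenia: 0.4360×19.9 + 0.3856×159.2 + 0.1783×511.8 = 161.3420 per 100 000.
Difference = 163.5656 − 161.3420 = 2.2236.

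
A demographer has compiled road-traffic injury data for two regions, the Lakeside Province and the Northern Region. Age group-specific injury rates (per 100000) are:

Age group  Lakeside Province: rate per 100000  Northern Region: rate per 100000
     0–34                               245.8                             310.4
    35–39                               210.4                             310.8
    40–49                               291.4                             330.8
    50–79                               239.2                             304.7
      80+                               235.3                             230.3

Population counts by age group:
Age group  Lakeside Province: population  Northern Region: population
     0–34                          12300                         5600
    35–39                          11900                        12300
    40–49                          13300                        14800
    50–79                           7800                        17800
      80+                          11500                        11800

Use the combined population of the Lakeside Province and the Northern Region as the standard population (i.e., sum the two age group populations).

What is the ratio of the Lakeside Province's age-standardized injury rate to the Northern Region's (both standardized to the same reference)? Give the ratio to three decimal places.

0.824

Combined standard total = 119100; weights = 0.1503, 0.2032, 0.2359, 0.2149, 0.1956.
The Lakeside Province: 0.1503×245.8 + 0.2032×210.4 + 0.2359×291.4 + 0.2149×239.2 + 0.1956×235.3 = 245.8929 per 100000.
The Northern Region: 0.1503×310.4 + 0.2032×310.8 + 0.2359×330.8 + 0.2149×304.7 + 0.1956×230.3 = 298.3989 per 100000.
Ratio = 245.8929 ÷ 298.3989 = 0.82404.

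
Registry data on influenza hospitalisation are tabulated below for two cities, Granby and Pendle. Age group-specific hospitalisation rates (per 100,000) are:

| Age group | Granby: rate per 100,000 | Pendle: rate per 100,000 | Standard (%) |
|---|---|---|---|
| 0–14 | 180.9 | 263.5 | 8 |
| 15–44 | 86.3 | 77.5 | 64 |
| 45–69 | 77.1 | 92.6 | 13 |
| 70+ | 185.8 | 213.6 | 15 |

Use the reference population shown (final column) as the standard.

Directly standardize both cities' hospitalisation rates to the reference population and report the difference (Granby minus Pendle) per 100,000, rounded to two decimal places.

Standard weights: 0.08, 0.64, 0.13, 0.15.
Granby: 0.0800×180.9 + 0.6400×86.3 + 0.1300×77.1 + 0.1500×185.8 = 107.5970 per 100,000.
Pendle: 0.0800×263.5 + 0.6400×77.5 + 0.1300×92.6 + 0.1500×213.6 = 114.7580 per 100,000.
Difference = 107.5970 − 114.7580 = -7.1610.

-7.16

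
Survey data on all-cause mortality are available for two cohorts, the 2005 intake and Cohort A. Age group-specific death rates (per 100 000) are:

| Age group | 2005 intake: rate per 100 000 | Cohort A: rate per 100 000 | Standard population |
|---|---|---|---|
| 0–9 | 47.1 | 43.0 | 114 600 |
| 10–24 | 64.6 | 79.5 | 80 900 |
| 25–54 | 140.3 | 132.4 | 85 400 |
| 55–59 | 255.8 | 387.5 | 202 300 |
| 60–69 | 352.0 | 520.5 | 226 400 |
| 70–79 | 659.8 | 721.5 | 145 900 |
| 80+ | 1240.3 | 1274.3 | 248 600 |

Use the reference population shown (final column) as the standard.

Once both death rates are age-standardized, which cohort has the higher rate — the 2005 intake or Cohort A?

Standard total = 1 104 100; weights = 0.1038, 0.0733, 0.0773, 0.1832, 0.2051, 0.1321, 0.2252.
The 2005 intake: 0.1038×47.1 + 0.0733×64.6 + 0.0773×140.3 + 0.1832×255.8 + 0.2051×352.0 + 0.1321×659.8 + 0.2252×1240.3 = 505.9777 per 100 000.
Cohort A: 0.1038×43.0 + 0.0733×79.5 + 0.0773×132.4 + 0.1832×387.5 + 0.2051×520.5 + 0.1321×721.5 + 0.2252×1274.3 = 580.5240 per 100 000.

Cohort A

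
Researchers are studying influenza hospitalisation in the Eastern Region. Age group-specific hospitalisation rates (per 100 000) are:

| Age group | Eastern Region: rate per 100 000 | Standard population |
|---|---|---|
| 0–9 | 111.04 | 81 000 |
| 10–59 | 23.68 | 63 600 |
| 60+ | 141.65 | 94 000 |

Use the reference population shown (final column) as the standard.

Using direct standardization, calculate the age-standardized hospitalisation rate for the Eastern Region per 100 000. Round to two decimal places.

99.81

Standard total = 238 600; weights = 0.3395, 0.2666, 0.3940.
Standardized rate: 0.3395×111.04 + 0.2666×23.68 + 0.3940×141.65 = 99.8130 per 100 000.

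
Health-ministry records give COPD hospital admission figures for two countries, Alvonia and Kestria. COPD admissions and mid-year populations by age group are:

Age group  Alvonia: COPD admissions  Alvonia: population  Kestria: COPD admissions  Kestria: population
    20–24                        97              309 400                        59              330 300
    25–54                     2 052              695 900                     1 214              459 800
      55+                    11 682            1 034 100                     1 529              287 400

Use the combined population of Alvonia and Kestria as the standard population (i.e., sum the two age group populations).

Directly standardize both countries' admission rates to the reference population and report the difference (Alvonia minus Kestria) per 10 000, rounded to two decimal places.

Age-specific rates per 10 000 for Alvonia: 3.14, 29.49, 112.97.
For Kestria: 1.79, 26.40, 53.20.
Combined standard total = 3 116 900; weights = 0.2052, 0.3708, 0.4240.
Alvonia: 0.2052×3.14 + 0.3708×29.49 + 0.4240×112.97 = 59.4727 per 10 000.
Kestria: 0.2052×1.79 + 0.3708×26.40 + 0.4240×53.20 = 32.7125 per 10 000.
Difference = 59.4727 − 32.7125 = 26.7602.

26.76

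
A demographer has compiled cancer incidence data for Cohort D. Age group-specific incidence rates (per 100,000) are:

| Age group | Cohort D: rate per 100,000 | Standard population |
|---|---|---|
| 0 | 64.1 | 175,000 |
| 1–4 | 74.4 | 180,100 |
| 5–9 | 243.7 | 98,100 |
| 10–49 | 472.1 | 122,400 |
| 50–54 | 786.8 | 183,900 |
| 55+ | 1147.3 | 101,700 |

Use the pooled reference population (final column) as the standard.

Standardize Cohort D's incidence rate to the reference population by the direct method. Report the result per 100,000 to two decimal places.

426.94

Standard total = 861,200; weights = 0.2032, 0.2091, 0.1139, 0.1421, 0.2135, 0.1181.
Standardized rate: 0.2032×64.1 + 0.2091×74.4 + 0.1139×243.7 + 0.1421×472.1 + 0.2135×786.8 + 0.1181×1147.3 = 426.9413 per 100,000.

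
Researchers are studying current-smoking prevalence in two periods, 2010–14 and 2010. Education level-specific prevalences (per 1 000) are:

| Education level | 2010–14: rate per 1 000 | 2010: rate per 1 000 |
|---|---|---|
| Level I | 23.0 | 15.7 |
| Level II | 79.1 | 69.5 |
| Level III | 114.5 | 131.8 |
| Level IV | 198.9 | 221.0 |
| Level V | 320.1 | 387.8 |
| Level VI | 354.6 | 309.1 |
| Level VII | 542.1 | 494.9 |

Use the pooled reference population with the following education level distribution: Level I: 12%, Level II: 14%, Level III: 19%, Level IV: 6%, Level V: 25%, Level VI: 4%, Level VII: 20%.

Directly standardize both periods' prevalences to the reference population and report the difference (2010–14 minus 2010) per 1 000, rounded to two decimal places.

Standard weights: 0.12, 0.14, 0.19, 0.06, 0.25, 0.04, 0.20.
2010–14: 0.1200×23.0 + 0.1400×79.1 + 0.1900×114.5 + 0.0600×198.9 + 0.2500×320.1 + 0.0400×354.6 + 0.2000×542.1 = 250.1520 per 1 000.
2010: 0.1200×15.7 + 0.1400×69.5 + 0.1900×131.8 + 0.0600×221.0 + 0.2500×387.8 + 0.0400×309.1 + 0.2000×494.9 = 258.2100 per 1 000.
Difference = 250.1520 − 258.2100 = -8.0580.

-8.06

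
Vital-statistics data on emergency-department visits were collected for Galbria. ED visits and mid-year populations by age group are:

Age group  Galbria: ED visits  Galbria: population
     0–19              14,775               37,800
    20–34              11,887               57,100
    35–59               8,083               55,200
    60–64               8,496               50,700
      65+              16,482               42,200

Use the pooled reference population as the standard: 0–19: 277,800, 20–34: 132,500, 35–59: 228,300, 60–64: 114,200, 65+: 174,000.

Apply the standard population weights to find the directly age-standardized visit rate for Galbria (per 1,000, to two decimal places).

276.97

Age-specific rates per 1,000 for Galbria: 390.873, 208.179, 146.431, 167.574, 390.569.
Standard total = 926,800; weights = 0.2997, 0.1430, 0.2463, 0.1232, 0.1877.
Standardized rate: 0.2997×390.873 + 0.1430×208.179 + 0.2463×146.431 + 0.1232×167.574 + 0.1877×390.569 = 276.9684 per 1,000.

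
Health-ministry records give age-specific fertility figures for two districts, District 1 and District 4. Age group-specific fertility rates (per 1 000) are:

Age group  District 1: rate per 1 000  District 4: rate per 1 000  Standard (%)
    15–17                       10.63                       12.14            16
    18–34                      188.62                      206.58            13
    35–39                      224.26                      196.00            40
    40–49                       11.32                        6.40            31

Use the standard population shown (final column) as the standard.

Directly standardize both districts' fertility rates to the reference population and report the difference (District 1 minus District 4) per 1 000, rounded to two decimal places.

Standard weights: 0.16, 0.13, 0.40, 0.31.
District 1: 0.1600×10.63 + 0.1300×188.62 + 0.4000×224.26 + 0.3100×11.32 = 119.4346 per 1 000.
District 4: 0.1600×12.14 + 0.1300×206.58 + 0.4000×196.00 + 0.3100×6.40 = 109.1818 per 1 000.
Difference = 119.4346 − 109.1818 = 10.2528.

10.25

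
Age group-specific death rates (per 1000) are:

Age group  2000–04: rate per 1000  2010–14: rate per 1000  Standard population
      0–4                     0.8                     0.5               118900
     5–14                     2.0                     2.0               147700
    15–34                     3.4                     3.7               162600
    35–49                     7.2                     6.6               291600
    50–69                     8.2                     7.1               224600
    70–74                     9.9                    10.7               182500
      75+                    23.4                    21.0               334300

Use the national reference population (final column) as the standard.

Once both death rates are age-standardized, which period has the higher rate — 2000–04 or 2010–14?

Standard total = 1462200; weights = 0.0813, 0.1010, 0.1112, 0.1994, 0.1536, 0.1248, 0.2286.
2000–04: 0.0813×0.8 + 0.1010×2.0 + 0.1112×3.4 + 0.1994×7.2 + 0.1536×8.2 + 0.1248×9.9 + 0.2286×23.4 = 9.9261 per 1000.
2010–14: 0.0813×0.5 + 0.1010×2.0 + 0.1112×3.7 + 0.1994×6.6 + 0.1536×7.1 + 0.1248×10.7 + 0.2286×21.0 = 9.1976 per 1000.

2000–04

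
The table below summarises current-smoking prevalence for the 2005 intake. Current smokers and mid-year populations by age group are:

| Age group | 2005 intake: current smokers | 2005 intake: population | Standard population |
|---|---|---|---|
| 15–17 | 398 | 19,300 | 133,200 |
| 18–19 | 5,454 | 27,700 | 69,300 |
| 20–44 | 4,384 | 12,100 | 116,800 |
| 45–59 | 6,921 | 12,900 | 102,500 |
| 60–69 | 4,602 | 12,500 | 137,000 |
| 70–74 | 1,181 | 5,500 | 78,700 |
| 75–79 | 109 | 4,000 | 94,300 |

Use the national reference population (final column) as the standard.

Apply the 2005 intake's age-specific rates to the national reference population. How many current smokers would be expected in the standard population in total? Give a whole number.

Age-specific rates per 1,000 for the 2005 intake: 20.622, 196.895, 362.314, 536.512, 368.160, 214.727, 27.250.
Expected current smokers = Σ (standard pop × age-specific rate ÷ 1,000)
= 133,200×20.622/1,000 + 69,300×196.895/1,000 + 116,800×362.314/1,000 + 102,500×536.512/1,000 + 137,000×368.160/1,000 + 78,700×214.727/1,000 + 94,300×27.250/1,000
= 2746.82 + 13644.84 + 42318.28 + 54992.44 + 50437.92 + 16899.04 + 2569.68 = 183609.02.

183609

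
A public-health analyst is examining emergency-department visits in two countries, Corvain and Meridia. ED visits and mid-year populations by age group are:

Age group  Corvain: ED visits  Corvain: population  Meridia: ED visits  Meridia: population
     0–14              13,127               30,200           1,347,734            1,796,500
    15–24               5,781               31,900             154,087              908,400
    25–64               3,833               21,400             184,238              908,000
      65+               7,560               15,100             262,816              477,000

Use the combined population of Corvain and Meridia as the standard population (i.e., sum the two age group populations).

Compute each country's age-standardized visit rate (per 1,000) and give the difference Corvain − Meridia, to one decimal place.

-146.2

Age-specific rates per 1,000 for Corvain: 434.669, 181.223, 179.112, 500.662.
For Meridia: 750.200, 169.625, 202.905, 550.977.
Combined standard total = 4,188,500; weights = 0.4361, 0.2245, 0.2219, 0.1175.
Corvain: 0.4361×434.669 + 0.2245×181.223 + 0.2219×179.112 + 0.1175×500.662 = 328.8184 per 1,000.
Meridia: 0.4361×750.200 + 0.2245×169.625 + 0.2219×202.905 + 0.1175×550.977 = 475.0159 per 1,000.
Difference = 328.8184 − 475.0159 = -146.1975.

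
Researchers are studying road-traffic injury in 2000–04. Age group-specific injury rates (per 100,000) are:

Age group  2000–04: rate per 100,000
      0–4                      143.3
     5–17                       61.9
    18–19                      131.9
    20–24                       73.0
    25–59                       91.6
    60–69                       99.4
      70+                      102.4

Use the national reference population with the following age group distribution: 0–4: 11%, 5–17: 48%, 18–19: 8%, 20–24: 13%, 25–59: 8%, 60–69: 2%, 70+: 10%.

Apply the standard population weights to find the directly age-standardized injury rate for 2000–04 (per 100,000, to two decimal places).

85.07

Standard weights: 0.11, 0.48, 0.08, 0.13, 0.08, 0.02, 0.10.
Standardized rate: 0.1100×143.3 + 0.4800×61.9 + 0.0800×131.9 + 0.1300×73.0 + 0.0800×91.6 + 0.0200×99.4 + 0.1000×102.4 = 85.0730 per 100,000.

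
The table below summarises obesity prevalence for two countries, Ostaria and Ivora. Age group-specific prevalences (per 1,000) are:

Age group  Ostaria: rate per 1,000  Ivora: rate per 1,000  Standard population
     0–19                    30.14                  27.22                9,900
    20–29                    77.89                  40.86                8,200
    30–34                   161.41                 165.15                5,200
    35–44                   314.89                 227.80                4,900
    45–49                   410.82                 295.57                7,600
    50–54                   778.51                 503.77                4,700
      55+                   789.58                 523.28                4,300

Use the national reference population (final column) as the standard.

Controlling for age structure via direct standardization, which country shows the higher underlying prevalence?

Standard total = 44,800; weights = 0.2210, 0.1830, 0.1161, 0.1094, 0.1696, 0.1049, 0.0960.
Ostaria: 0.2210×30.14 + 0.1830×77.89 + 0.1161×161.41 + 0.1094×314.89 + 0.1696×410.82 + 0.1049×778.51 + 0.0960×789.58 = 301.2455 per 1,000.
Ivora: 0.2210×27.22 + 0.1830×40.86 + 0.1161×165.15 + 0.1094×227.80 + 0.1696×295.57 + 0.1049×503.77 + 0.0960×523.28 = 210.7965 per 1,000.

Ostaria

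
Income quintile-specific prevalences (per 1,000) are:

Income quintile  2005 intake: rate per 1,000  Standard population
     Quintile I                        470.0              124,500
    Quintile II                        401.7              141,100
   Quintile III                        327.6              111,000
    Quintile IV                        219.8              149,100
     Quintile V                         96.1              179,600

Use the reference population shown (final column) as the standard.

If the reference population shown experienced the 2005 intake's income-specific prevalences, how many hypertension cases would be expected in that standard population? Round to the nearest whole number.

201590

Expected hypertension cases = Σ (standard pop × income-specific rate ÷ 1,000)
= 124,500×470.0/1,000 + 141,100×401.7/1,000 + 111,000×327.6/1,000 + 149,100×219.8/1,000 + 179,600×96.1/1,000
= 58515.00 + 56679.87 + 36363.60 + 32772.18 + 17259.56 = 201590.21.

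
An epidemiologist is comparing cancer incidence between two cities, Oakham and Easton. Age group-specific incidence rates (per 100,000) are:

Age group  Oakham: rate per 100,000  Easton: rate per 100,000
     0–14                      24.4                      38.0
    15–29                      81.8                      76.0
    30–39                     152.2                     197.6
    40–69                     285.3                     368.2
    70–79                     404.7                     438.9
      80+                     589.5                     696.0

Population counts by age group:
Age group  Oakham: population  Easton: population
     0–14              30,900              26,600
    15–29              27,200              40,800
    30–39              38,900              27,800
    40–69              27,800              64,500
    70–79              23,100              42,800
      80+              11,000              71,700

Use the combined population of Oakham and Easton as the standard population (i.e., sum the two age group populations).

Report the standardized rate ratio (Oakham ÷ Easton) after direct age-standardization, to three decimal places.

Combined standard total = 433,100; weights = 0.1328, 0.1570, 0.1540, 0.2131, 0.1522, 0.1909.
Oakham: 0.1328×24.4 + 0.1570×81.8 + 0.1540×152.2 + 0.2131×285.3 + 0.1522×404.7 + 0.1909×589.5 = 274.4671 per 100,000.
Easton: 0.1328×38.0 + 0.1570×76.0 + 0.1540×197.6 + 0.2131×368.2 + 0.1522×438.9 + 0.1909×696.0 = 325.5610 per 100,000.
Ratio = 274.4671 ÷ 325.5610 = 0.84306.

0.843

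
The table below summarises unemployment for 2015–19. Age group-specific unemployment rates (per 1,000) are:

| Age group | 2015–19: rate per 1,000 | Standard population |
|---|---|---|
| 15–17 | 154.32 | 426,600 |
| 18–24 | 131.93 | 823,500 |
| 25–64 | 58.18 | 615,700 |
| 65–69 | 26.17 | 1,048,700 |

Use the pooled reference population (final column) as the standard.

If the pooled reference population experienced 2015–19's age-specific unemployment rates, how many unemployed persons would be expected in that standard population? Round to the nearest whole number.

Expected unemployed persons = Σ (standard pop × age-specific rate ÷ 1,000)
= 426,600×154.32/1,000 + 823,500×131.93/1,000 + 615,700×58.18/1,000 + 1,048,700×26.17/1,000
= 65832.91 + 108644.35 + 35821.43 + 27444.48 = 237743.17.

237743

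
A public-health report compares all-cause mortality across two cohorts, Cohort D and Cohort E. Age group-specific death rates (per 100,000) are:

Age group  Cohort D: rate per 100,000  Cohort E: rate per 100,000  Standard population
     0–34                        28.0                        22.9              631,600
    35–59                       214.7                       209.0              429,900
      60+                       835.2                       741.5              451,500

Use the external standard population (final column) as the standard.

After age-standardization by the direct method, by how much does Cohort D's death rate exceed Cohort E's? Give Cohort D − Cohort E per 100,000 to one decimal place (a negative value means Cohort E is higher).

31.7

Standard total = 1,513,000; weights = 0.4174, 0.2841, 0.2984.
Cohort D: 0.4174×28.0 + 0.2841×214.7 + 0.2984×835.2 = 321.9280 per 100,000.
Cohort E: 0.4174×22.9 + 0.2841×209.0 + 0.2984×741.5 = 290.2181 per 100,000.
Difference = 321.9280 − 290.2181 = 31.7099.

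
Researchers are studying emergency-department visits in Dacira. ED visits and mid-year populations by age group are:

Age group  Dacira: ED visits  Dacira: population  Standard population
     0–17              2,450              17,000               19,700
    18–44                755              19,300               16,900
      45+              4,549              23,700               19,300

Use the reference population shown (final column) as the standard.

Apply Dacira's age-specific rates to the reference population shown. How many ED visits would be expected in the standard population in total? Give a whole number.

7205

Age-specific rates per 1,000 for Dacira: 144.118, 39.119, 191.941.
Expected ED visits = Σ (standard pop × age-specific rate ÷ 1,000)
= 19,700×144.118/1,000 + 16,900×39.119/1,000 + 19,300×191.941/1,000
= 2839.12 + 661.11 + 3704.46 = 7204.69.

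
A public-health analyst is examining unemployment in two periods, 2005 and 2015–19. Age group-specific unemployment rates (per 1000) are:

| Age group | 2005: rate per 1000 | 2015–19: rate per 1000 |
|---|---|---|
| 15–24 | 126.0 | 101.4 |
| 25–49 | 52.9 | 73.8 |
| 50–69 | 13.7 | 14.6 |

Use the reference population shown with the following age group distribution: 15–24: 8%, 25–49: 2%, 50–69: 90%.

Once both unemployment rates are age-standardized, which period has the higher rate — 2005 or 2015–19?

2005

Standard weights: 0.08, 0.02, 0.90.
2005: 0.0800×126.0 + 0.0200×52.9 + 0.9000×13.7 = 23.4680 per 1000.
2015–19: 0.0800×101.4 + 0.0200×73.8 + 0.9000×14.6 = 22.7280 per 1000.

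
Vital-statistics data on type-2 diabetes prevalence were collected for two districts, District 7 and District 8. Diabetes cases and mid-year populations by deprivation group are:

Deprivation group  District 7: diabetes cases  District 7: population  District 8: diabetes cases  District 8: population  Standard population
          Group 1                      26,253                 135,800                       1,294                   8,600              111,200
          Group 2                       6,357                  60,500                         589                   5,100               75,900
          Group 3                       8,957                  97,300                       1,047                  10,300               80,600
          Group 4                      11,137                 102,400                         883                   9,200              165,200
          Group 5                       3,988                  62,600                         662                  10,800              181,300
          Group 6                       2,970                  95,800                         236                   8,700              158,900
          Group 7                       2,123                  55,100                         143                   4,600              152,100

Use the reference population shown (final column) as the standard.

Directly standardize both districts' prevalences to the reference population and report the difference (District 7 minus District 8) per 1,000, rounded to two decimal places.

8.10

Deprivation-specific rates per 1,000 for District 7: 193.321, 105.074, 92.055, 108.760, 63.706, 31.002, 38.530.
For District 8: 150.465, 115.490, 101.650, 95.978, 61.296, 27.126, 31.087.
Standard total = 925,200; weights = 0.1202, 0.0820, 0.0871, 0.1786, 0.1960, 0.1717, 0.1644.
District 7: 0.1202×193.321 + 0.0820×105.074 + 0.0871×92.055 + 0.1786×108.760 + 0.1960×63.706 + 0.1717×31.002 + 0.1644×38.530 = 83.4369 per 1,000.
District 8: 0.1202×150.465 + 0.0820×115.490 + 0.0871×101.650 + 0.1786×95.978 + 0.1960×61.296 + 0.1717×27.126 + 0.1644×31.087 = 75.3327 per 1,000.
Difference = 83.4369 − 75.3327 = 8.1042.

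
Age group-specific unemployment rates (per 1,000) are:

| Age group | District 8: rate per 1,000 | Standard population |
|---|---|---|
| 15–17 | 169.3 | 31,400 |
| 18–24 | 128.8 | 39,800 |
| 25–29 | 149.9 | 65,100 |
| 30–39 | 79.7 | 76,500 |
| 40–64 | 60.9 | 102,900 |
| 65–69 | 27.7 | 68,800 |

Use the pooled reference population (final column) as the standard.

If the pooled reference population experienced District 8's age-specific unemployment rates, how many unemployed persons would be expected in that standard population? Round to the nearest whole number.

Expected unemployed persons = Σ (standard pop × age-specific rate ÷ 1,000)
= 31,400×169.3/1,000 + 39,800×128.8/1,000 + 65,100×149.9/1,000 + 76,500×79.7/1,000 + 102,900×60.9/1,000 + 68,800×27.7/1,000
= 5316.02 + 5126.24 + 9758.49 + 6097.05 + 6266.61 + 1905.76 = 34470.17.

34470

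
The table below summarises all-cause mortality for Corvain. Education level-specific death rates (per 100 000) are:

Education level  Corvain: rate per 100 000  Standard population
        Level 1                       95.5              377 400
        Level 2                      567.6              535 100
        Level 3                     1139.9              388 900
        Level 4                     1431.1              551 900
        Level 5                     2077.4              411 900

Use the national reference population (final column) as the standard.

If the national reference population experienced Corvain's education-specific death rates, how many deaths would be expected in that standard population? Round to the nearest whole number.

Expected deaths = Σ (standard pop × education-specific rate ÷ 100 000)
= 377 400×95.5/100 000 + 535 100×567.6/100 000 + 388 900×1139.9/100 000 + 551 900×1431.1/100 000 + 411 900×2077.4/100 000
= 360.42 + 3037.23 + 4433.07 + 7898.24 + 8556.81 = 24285.77.

24286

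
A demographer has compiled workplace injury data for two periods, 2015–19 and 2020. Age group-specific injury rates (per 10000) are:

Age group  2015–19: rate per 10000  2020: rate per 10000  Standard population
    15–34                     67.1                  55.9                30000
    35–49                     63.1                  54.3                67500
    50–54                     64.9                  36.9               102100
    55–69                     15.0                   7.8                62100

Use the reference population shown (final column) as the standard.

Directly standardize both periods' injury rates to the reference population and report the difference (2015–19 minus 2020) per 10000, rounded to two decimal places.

16.19

Standard total = 261700; weights = 0.1146, 0.2579, 0.3901, 0.2373.
2015–19: 0.1146×67.1 + 0.2579×63.1 + 0.3901×64.9 + 0.2373×15.0 = 52.8469 per 10000.
2020: 0.1146×55.9 + 0.2579×54.3 + 0.3901×36.9 + 0.2373×7.8 = 36.6608 per 10000.
Difference = 52.8469 − 36.6608 = 16.1862.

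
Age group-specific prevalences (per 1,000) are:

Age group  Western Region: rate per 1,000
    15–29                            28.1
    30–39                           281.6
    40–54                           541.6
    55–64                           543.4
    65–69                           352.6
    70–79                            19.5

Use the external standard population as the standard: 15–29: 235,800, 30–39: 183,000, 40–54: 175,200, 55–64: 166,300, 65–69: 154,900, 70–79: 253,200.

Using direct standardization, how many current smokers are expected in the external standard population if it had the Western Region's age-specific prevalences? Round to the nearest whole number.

302970

Expected current smokers = Σ (standard pop × age-specific rate ÷ 1,000)
= 235,800×28.1/1,000 + 183,000×281.6/1,000 + 175,200×541.6/1,000 + 166,300×543.4/1,000 + 154,900×352.6/1,000 + 253,200×19.5/1,000
= 6625.98 + 51532.80 + 94888.32 + 90367.42 + 54617.74 + 4937.40 = 302969.66.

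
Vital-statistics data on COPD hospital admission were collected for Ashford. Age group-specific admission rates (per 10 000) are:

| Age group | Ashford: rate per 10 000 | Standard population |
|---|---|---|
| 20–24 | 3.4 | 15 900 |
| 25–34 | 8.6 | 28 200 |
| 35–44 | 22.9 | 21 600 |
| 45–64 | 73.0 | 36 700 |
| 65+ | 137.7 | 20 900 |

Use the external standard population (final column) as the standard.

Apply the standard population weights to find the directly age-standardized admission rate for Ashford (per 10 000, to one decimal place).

51.5

Standard total = 123 300; weights = 0.1290, 0.2287, 0.1752, 0.2976, 0.1695.
Standardized rate: 0.1290×3.4 + 0.2287×8.6 + 0.1752×22.9 + 0.2976×73.0 + 0.1695×137.7 = 51.4862 per 10 000.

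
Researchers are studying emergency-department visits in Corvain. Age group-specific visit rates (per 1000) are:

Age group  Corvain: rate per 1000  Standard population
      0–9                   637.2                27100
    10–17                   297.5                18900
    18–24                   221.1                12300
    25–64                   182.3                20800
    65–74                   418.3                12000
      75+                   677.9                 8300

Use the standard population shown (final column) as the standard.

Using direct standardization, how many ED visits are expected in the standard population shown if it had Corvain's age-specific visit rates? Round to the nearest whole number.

40048

Expected ED visits = Σ (standard pop × age-specific rate ÷ 1000)
= 27100×637.2/1000 + 18900×297.5/1000 + 12300×221.1/1000 + 20800×182.3/1000 + 12000×418.3/1000 + 8300×677.9/1000
= 17268.12 + 5622.75 + 2719.53 + 3791.84 + 5019.60 + 5626.57 = 40048.41.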